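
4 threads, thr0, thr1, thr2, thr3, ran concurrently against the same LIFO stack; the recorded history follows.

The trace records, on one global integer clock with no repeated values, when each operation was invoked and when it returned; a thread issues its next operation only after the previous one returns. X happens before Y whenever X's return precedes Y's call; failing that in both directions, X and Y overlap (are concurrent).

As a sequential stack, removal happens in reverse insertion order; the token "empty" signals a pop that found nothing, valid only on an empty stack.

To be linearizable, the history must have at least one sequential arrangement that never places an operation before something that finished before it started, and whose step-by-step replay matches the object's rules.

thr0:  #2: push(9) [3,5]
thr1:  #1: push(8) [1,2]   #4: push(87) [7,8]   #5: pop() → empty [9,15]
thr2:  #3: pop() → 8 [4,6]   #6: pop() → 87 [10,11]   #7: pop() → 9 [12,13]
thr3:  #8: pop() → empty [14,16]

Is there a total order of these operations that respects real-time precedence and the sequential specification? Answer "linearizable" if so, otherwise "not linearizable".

linearizable

witness order: #1, #3, #2, #4, #6, #7, #5, #8
step 1: #1 push(8) — stack <8>
step 2: #3 pop() → 8 — stack <>
step 3: #2 push(9) — stack <9>
step 4: #4 push(87) — stack <9,87>
step 5: #6 pop() → 87 — stack <9>
step 6: #7 pop() → 9 — stack <>
step 7: #5 pop() → empty — stack <>
step 8: #8 pop() → empty — stack <>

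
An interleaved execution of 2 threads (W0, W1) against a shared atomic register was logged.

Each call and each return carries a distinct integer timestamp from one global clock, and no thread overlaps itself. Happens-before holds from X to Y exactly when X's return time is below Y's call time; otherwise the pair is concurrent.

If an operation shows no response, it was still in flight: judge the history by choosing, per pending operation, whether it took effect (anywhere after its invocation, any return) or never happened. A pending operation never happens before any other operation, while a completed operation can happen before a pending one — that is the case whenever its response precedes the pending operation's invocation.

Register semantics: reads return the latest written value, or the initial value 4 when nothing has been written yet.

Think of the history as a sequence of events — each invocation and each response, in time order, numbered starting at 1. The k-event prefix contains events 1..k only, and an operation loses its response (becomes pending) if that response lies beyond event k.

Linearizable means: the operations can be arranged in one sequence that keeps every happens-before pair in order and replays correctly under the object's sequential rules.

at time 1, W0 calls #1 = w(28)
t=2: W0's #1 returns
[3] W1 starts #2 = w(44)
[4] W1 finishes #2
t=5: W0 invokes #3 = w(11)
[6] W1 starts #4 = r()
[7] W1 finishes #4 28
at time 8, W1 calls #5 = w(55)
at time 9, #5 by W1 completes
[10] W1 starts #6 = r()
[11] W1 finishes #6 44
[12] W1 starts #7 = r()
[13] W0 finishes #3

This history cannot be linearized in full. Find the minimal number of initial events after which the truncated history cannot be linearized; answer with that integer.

events 1..6 are still linearizable — one witness is #1, #2:
after step 1 (#1 w(28)): value 28
after step 2 (#2 w(44)): value 44
event 7 — #4's response, time 7 — after it, nothing linearizes
including or dropping the 1 pending operation (#3) in any combination fails
take #1, #2, #4 (pending dropped): step 3 already fails, because #4 r() → 28 cannot occur there

7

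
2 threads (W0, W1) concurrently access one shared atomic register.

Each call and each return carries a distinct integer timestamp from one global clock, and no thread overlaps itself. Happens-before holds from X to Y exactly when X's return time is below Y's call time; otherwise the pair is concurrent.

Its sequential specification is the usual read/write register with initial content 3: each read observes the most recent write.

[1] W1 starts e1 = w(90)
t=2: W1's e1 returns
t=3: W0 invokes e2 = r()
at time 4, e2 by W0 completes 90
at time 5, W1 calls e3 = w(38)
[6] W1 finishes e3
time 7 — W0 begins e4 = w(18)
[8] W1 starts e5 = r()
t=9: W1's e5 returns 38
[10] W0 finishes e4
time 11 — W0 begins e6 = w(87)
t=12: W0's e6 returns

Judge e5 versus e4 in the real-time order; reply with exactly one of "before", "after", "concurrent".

e5 spans [8,9], e4 spans [7,10]
the intervals overlap in both directions

concurrent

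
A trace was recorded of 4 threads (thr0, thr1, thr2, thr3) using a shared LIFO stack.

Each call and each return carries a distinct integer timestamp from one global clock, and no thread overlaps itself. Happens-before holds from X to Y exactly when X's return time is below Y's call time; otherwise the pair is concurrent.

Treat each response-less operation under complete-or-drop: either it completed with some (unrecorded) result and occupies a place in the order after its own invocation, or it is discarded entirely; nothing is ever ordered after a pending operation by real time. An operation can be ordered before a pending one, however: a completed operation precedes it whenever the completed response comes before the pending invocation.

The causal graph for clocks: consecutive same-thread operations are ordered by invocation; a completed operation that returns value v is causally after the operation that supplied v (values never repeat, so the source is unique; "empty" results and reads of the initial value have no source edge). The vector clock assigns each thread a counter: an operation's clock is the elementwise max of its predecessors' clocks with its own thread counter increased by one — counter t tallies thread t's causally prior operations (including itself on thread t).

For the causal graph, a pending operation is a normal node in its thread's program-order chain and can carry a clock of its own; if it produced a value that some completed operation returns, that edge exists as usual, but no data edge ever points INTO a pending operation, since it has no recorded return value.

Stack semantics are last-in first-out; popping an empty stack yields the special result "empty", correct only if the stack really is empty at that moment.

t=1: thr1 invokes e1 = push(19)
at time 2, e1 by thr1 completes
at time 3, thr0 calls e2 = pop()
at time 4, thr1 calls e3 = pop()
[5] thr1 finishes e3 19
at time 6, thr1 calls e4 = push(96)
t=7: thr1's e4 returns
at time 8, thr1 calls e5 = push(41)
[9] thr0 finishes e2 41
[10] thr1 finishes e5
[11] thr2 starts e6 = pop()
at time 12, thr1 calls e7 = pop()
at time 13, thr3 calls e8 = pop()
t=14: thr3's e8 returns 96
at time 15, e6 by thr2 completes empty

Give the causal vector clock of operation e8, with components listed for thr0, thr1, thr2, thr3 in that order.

no predecessors for e6 (invoked 11): thr2 increments from zero → (0, 0, 1, 0)
no predecessors for e1 (invoked 1): thr1 increments from zero → (0, 1, 0, 0)
e3 (invocation 4): componentwise max over VC(e1)=(0, 1, 0, 0), +1 at thr1, giving (0, 2, 0, 0)
e4 (invocation 6): componentwise max over VC(e3)=(0, 2, 0, 0), +1 at thr1, giving (0, 3, 0, 0)
e8 (invocation 13): componentwise max over VC(e4)=(0, 3, 0, 0), +1 at thr3, giving (0, 3, 0, 1)
e5 (invocation 8): componentwise max over VC(e4)=(0, 3, 0, 0), +1 at thr1, giving (0, 4, 0, 0)
e7 (invocation 12): componentwise max over VC(e5)=(0, 4, 0, 0), +1 at thr1, giving (0, 5, 0, 0)
e2 (invocation 3): componentwise max over VC(e5)=(0, 4, 0, 0), +1 at thr0, giving (1, 4, 0, 0)
target: VC(e8) = (0, 3, 0, 1)

(0, 3, 0, 1)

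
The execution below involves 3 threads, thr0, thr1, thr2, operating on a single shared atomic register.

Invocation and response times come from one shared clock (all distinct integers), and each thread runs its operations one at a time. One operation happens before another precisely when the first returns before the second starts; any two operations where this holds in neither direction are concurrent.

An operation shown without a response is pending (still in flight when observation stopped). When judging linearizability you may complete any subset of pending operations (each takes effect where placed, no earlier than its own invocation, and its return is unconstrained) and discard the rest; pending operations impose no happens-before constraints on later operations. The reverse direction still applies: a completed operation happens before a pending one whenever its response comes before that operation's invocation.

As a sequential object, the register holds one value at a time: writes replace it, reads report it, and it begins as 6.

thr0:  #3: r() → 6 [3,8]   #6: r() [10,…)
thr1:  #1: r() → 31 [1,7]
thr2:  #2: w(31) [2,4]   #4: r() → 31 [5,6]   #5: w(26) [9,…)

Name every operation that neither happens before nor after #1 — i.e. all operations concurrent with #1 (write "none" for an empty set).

#2, #3, #4

#1 runs from 1 to 7; window-overlapping ops are concurrent
#2 [2,4]: concurrent
#3 [3,8]: concurrent
#4 [5,6]: concurrent
#5 [9,…): after
#6 [10,…): after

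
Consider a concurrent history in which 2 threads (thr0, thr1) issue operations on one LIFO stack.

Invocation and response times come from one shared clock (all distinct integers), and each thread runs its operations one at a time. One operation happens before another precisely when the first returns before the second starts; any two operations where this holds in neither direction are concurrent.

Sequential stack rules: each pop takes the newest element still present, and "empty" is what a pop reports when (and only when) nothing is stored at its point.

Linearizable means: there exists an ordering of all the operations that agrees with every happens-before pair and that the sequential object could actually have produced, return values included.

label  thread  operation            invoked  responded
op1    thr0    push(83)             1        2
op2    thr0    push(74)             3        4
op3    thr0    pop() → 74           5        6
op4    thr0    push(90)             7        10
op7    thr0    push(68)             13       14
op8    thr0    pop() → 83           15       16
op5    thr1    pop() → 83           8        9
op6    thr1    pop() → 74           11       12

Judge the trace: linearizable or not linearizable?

not linearizable

the violation lands at event 12, op6's response at time 12: events 1..11 linearize, events 1..12 do not
the 6 completed operations admit 2 real-time orders; each fails the LIFO stack replay
for example op1, op2, op3, op4, op5, op6 fails at step 5: op5 pop() → 83 is not legal there
for example op1, op2, op3, op5, op4, op6 fails at step 6: op6 pop() → 74 is not legal there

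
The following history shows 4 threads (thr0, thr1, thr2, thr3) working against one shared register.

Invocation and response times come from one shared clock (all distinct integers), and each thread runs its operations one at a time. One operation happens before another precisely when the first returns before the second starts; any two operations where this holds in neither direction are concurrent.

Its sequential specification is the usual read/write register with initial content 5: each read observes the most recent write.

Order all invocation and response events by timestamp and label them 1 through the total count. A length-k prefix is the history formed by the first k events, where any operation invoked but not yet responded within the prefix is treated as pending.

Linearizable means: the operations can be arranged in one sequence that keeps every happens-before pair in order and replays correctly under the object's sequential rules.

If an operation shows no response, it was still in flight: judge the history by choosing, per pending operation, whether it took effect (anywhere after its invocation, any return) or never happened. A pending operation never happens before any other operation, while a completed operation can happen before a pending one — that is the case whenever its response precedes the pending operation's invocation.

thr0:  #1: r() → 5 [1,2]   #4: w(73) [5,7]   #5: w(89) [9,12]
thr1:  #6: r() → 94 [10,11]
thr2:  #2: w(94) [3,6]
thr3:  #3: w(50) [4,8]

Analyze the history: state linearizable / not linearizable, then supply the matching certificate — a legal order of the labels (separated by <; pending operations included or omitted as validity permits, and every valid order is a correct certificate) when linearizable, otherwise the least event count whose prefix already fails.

step 1: #1 r() → 5 — value 5
step 2: #3 w(50) — value 50
step 3: #4 w(73) — value 73
step 4: #2 w(94) — value 94
step 5: #6 r() → 94 — value 94
step 6: #5 w(89) — value 89

linearizable — witness: #1 < #3 < #4 < #2 < #6 < #5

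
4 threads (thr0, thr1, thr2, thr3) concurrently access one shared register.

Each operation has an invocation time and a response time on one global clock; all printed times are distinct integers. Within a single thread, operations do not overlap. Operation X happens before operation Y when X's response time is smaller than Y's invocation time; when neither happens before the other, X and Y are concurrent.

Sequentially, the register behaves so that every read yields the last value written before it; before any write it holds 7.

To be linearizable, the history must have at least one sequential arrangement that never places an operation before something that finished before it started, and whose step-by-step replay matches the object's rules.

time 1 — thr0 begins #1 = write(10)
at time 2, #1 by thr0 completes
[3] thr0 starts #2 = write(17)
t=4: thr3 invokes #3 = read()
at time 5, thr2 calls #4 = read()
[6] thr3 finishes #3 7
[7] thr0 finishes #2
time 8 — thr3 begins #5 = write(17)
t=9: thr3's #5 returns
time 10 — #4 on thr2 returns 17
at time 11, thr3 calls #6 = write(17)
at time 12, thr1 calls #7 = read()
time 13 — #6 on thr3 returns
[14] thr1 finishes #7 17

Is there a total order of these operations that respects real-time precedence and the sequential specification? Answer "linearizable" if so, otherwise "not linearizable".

already the first 6 events (up to #3's response at time 6) admit no linearization; the first 5 still do
a single order respects real time; the 2 completed register operations fail replay along it
every completion of the 2 pending operations (#2, #4) was checked; none linearizes
take #1, #3 (pending dropped): step 2 already fails, because #3 read() → 7 cannot occur there

not linearizable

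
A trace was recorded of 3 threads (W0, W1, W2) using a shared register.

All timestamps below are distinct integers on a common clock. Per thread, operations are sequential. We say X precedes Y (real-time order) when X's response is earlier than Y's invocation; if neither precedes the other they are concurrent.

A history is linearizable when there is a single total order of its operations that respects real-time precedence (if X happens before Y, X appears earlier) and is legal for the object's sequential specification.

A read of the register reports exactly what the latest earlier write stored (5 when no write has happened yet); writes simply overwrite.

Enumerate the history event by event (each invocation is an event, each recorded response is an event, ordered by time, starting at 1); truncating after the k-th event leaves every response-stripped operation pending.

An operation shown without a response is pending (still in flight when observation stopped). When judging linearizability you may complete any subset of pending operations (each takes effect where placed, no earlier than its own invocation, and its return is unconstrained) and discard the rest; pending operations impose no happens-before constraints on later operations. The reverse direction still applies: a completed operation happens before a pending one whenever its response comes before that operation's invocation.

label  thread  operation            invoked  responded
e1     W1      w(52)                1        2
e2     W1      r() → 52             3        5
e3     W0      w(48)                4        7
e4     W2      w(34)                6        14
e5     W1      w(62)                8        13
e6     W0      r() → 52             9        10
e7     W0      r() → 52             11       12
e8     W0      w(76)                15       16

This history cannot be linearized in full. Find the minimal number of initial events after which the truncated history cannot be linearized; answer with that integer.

a valid linearization of events 1..9 exists, for instance e1, e2, e3:
step 1: e1 w(52) — value 52
step 2: e2 r() → 52 — value 52
step 3: e3 w(48) — value 48
adding event 10 (e6 responds at 10) leaves no legal real-time order
no escape via the 2 pending operations (e4, e5): every completion choice fails
one such order, e1, e2, e3, e6 (pending dropped), breaks at step 4 where e6 r() → 52 is illegal
one such order, e1, e3, e2, e6 (pending dropped), breaks at step 3 where e2 r() → 52 is illegal

10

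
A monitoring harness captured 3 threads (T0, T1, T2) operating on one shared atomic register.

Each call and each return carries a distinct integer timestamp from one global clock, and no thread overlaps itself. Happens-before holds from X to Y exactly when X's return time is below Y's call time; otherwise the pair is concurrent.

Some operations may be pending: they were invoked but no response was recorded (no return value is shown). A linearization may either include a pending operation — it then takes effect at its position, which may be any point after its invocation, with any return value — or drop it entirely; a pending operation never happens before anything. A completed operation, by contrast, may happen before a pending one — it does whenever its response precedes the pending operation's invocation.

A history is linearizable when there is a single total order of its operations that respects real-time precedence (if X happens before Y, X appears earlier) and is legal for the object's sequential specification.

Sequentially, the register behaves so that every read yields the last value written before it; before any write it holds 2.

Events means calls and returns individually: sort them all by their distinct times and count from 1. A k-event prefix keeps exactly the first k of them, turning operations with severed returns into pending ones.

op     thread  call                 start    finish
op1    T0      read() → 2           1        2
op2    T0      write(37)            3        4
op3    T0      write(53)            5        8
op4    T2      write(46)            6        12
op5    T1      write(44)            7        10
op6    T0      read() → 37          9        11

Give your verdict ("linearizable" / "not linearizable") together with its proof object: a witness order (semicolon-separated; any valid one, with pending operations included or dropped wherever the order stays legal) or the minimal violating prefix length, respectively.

not linearizable — minimal violating prefix: 11 events

events 1..10 are fine; event 11 — the response of op6 at time 11 — makes the prefix non-linearizable
3 orders of the 5 completed atomic register ops respect real time; none is legal
include/drop combinations of the 1 pending operation (op4) were all tried; none helps
for example op1, op2, op3, op5, op6 (pending dropped) fails at step 5: op6 read() → 37 is not legal there
for example op1, op2, op3, op6, op5 (pending dropped) fails at step 4: op6 read() → 37 is not legal there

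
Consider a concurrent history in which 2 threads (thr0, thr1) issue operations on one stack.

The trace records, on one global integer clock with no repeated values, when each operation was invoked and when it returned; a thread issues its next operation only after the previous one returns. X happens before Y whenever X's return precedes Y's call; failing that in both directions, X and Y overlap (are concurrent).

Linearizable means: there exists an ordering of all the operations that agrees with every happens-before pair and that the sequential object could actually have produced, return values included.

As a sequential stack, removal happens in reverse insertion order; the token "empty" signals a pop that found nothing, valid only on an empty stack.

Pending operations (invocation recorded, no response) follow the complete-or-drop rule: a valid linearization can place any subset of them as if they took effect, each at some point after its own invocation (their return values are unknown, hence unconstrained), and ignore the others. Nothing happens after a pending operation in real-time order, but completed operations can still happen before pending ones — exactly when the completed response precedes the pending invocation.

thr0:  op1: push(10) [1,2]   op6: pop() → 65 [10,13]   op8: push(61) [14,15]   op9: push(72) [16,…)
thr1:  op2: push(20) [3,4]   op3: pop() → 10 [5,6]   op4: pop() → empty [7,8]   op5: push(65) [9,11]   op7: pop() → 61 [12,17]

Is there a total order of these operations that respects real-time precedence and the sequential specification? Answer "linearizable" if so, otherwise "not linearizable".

not linearizable

events 1..5 are fine; event 6 — the response of op3 at time 6 — makes the prefix non-linearizable
a single order respects real time; the 3 completed stack operations fail replay along it
e.g. op1, op2, op3: illegal at step 3, since op3 pop() → 10 cannot apply there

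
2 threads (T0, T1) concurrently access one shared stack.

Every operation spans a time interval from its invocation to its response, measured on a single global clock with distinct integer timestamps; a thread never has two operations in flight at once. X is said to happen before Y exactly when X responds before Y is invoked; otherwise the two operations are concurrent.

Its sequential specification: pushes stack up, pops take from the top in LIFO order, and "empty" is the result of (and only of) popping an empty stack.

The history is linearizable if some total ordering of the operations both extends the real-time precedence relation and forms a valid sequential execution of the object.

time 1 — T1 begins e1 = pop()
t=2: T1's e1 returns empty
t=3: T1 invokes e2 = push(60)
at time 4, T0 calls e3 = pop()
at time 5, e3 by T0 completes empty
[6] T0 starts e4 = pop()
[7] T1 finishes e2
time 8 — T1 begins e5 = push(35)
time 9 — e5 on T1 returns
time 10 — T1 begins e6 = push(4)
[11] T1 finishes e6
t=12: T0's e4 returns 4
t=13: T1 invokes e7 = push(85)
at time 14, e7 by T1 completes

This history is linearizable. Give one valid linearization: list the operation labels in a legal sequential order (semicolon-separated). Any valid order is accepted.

e1; e3; e2; e5; e6; e4; e7

after step 1 (e1 pop() → empty): stack <>
after step 2 (e3 pop() → empty): stack <>
after step 3 (e2 push(60)): stack <60>
after step 4 (e5 push(35)): stack <60,35>
after step 5 (e6 push(4)): stack <60,35,4>
after step 6 (e4 pop() → 4): stack <60,35>
after step 7 (e7 push(85)): stack <60,35,85>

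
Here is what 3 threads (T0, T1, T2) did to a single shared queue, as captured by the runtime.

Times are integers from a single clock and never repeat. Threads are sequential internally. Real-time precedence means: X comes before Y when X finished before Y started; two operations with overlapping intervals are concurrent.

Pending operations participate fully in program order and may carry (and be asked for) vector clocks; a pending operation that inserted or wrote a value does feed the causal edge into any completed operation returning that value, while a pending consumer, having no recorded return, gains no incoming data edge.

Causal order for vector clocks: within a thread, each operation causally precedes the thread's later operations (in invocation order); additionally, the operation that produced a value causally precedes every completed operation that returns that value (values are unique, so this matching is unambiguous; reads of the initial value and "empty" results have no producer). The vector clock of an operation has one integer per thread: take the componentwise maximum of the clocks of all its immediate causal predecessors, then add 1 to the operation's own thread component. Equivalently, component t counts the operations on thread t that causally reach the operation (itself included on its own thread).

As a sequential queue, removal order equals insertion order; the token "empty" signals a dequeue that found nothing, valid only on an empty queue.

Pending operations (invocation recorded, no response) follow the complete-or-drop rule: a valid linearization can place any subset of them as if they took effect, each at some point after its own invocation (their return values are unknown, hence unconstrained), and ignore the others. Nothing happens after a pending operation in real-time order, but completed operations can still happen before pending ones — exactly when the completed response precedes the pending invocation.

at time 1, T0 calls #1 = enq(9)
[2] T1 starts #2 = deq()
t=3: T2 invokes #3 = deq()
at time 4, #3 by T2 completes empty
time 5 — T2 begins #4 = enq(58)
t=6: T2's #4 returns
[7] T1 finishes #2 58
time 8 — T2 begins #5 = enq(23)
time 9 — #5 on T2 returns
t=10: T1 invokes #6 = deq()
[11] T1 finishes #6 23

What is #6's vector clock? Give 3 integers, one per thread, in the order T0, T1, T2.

(0, 2, 3)

invoked at 3, #3 has no predecessors; its own T2 bump gives (0, 0, 1)
invoked at 1, #1 has no predecessors; its own T0 bump gives (1, 0, 0)
#4 (invocation 5): componentwise max over VC(#3)=(0, 0, 1), +1 at T2, giving (0, 0, 2)
#5 (invocation 8): componentwise max over VC(#4)=(0, 0, 2), +1 at T2, giving (0, 0, 3)
#2 (invocation 2): componentwise max over VC(#4)=(0, 0, 2), +1 at T1, giving (0, 1, 2)
#6 (invocation 10): componentwise max over VC(#2)=(0, 1, 2), VC(#5)=(0, 0, 3), +1 at T1, giving (0, 2, 3)
target: VC(#6) = (0, 2, 3)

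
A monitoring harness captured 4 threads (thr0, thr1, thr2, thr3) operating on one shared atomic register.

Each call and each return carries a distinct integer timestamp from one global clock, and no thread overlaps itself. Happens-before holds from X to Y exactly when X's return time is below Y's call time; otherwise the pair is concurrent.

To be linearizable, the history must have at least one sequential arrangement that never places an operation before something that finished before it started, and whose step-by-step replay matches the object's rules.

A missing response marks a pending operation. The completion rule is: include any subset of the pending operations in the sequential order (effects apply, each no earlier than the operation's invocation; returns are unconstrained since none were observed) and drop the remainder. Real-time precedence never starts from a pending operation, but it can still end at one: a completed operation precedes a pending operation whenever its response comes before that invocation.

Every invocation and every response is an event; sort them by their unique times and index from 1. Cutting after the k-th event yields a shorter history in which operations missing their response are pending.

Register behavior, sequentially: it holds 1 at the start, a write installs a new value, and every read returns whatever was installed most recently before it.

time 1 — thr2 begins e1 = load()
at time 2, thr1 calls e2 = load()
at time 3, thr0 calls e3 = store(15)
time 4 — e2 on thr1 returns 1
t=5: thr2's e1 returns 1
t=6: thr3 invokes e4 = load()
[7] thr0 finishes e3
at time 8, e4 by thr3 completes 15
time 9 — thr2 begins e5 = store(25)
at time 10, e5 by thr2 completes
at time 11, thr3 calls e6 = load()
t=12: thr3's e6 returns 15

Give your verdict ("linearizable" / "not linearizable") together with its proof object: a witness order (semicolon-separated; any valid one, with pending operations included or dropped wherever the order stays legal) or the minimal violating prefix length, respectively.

not linearizable — minimal violating prefix: 12 events

cut after 11 events: linearizable; cut after 12 events (e6 responds, time 12): not linearizable
all 8 real-time-respecting orders fail — 6 completed atomic register operations, no legal replay
take e1, e2, e3, e4, e5, e6: step 6 already fails, because e6 load() → 15 cannot occur there
take e1, e2, e4, e3, e5, e6: step 3 already fails, because e4 load() → 15 cannot occur there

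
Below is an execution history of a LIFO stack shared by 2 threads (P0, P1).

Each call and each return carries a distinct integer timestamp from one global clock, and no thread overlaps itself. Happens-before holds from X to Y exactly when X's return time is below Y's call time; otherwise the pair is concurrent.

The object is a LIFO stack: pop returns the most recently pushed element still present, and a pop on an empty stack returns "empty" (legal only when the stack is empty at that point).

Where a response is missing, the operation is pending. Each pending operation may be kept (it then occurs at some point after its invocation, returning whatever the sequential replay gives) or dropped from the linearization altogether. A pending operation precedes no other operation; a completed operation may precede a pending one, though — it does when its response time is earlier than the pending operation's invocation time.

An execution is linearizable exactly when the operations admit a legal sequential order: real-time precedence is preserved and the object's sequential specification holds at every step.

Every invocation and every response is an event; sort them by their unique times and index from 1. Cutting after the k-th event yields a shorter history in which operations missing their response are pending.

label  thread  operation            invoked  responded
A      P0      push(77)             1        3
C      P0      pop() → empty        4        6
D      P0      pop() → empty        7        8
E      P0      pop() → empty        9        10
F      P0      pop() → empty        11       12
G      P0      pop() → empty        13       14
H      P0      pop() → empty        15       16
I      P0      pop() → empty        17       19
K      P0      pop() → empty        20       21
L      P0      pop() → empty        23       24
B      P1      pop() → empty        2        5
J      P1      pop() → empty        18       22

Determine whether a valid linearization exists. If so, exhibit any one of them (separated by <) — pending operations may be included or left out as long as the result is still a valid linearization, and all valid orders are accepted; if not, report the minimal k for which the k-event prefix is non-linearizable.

cut after 5 events: linearizable; cut after 6 events (C responds, time 6): not linearizable
every one of the 3 real-time-consistent orders over 3 completed LIFO stack ops fails the sequential spec
one such order, A, B, C, breaks at step 2 where B pop() → empty is illegal
one such order, A, C, B, breaks at step 2 where C pop() → empty is illegal

not linearizable — minimal violating prefix: 6 events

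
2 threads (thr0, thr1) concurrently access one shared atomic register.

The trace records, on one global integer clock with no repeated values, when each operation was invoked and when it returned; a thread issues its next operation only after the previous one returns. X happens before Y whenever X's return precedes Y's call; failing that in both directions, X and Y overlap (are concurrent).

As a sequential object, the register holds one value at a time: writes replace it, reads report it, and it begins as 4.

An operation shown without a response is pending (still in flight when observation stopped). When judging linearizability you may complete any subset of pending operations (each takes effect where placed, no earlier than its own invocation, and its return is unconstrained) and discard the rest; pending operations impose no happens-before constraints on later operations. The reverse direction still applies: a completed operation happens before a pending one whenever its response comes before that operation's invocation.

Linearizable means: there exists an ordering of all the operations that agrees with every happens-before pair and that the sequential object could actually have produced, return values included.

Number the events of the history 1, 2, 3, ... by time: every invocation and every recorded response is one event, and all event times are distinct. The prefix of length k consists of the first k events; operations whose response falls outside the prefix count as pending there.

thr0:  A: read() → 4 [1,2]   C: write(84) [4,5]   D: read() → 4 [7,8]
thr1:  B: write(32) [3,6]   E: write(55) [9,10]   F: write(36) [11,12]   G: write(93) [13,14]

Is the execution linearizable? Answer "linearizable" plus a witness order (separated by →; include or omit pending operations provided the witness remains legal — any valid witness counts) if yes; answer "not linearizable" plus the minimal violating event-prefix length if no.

not linearizable — minimal violating prefix: 8 events

the violation lands at event 8, D's response at time 8: events 1..7 linearize, events 1..8 do not
every one of the 2 real-time-consistent orders over 4 completed atomic register ops fails the sequential spec
one such order, A, B, C, D, breaks at step 4 where D read() → 4 is illegal
one such order, A, C, B, D, breaks at step 4 where D read() → 4 is illegal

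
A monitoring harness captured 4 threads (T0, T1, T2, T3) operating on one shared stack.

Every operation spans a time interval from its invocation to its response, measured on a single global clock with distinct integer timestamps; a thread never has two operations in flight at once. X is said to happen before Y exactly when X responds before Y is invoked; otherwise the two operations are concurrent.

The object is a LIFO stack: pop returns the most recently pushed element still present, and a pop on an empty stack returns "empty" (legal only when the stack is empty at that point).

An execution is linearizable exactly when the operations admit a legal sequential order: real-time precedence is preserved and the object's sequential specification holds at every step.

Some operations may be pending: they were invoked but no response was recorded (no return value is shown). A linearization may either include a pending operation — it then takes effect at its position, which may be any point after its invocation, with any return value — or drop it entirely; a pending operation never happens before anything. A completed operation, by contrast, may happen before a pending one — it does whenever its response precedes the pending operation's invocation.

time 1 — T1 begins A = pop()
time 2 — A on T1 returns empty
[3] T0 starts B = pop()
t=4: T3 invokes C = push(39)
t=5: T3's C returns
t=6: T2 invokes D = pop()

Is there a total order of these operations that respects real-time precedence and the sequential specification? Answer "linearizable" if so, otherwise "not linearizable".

a witness: A, B, C
step 1: A pop() → empty — stack <>
step 2: B pop() (pending, included) — stack <>
step 3: C push(39) — stack <39>

linearizable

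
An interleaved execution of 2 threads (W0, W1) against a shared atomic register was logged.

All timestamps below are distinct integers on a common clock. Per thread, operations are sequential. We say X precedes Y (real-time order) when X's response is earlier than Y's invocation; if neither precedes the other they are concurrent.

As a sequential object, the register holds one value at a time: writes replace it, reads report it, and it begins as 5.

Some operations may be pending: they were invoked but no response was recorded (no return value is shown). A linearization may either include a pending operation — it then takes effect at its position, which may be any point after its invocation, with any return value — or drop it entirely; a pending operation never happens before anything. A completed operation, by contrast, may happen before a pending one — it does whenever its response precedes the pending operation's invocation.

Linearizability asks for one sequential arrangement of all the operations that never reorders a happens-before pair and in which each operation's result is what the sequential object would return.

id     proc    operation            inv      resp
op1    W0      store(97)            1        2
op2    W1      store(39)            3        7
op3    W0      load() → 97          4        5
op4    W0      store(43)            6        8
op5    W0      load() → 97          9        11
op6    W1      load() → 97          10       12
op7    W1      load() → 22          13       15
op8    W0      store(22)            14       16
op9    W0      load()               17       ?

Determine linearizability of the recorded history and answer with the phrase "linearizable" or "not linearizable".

already the first 11 events (up to op5's response at time 11) admit no linearization; the first 10 still do
the 5 completed operations admit 3 real-time orders; each fails the atomic register replay
include/drop combinations of the 1 pending operation (op6) were all tried; none helps
one such order, op1, op2, op3, op4, op5 (pending dropped), breaks at step 3 where op3 load() → 97 is illegal
one such order, op1, op3, op2, op4, op5 (pending dropped), breaks at step 5 where op5 load() → 97 is illegal

not linearizable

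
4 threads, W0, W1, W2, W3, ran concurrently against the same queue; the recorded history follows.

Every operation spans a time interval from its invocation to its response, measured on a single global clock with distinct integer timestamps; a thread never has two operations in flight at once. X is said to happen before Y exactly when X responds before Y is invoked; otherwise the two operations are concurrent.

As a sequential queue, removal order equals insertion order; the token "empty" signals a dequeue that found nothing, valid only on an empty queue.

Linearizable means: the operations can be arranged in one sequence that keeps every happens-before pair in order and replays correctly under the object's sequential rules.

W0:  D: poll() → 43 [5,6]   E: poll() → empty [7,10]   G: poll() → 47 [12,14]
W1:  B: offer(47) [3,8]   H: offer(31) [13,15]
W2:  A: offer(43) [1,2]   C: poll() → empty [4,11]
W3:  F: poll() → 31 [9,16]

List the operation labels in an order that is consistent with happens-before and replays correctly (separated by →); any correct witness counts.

A → D → C → E → B → G → H → F

after step 1 (A offer(43)): queue <43>
after step 2 (D poll() → 43): queue <>
after step 3 (C poll() → empty): queue <>
after step 4 (E poll() → empty): queue <>
after step 5 (B offer(47)): queue <47>
after step 6 (G poll() → 47): queue <>
after step 7 (H offer(31)): queue <31>
after step 8 (F poll() → 31): queue <>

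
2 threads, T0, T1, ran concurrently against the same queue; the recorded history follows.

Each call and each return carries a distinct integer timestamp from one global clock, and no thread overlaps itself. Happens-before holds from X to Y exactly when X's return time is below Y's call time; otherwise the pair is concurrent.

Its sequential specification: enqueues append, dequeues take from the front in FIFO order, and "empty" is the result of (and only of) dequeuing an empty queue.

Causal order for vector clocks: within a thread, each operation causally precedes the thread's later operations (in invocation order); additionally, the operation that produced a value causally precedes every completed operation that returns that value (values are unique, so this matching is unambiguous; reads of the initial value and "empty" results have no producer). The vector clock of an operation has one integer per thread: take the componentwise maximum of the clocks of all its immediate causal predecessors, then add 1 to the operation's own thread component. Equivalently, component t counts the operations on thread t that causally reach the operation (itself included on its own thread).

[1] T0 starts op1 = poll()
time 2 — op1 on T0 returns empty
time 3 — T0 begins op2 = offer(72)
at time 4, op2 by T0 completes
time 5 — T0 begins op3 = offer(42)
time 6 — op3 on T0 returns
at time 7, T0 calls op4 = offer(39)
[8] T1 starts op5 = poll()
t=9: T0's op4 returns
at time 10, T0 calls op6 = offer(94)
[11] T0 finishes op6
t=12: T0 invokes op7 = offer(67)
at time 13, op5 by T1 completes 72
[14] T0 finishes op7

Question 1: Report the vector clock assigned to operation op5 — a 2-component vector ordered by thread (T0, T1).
VC(op1, invoked at 1): no causal predecessors; +1 on T0 → (1, 0)
invoked at 3, op2 merges VC(op1)=(1, 0) and bumps T0's slot → (2, 0)
invoked at 8, op5 merges VC(op2)=(2, 0) and bumps T1's slot → (2, 1)
invoked at 5, op3 merges VC(op2)=(2, 0) and bumps T0's slot → (3, 0)
invoked at 7, op4 merges VC(op3)=(3, 0) and bumps T0's slot → (4, 0)
invoked at 10, op6 merges VC(op4)=(4, 0) and bumps T0's slot → (5, 0)
invoked at 12, op7 merges VC(op6)=(5, 0) and bumps T0's slot → (6, 0)
target: VC(op5) = (2, 1)

(2, 1)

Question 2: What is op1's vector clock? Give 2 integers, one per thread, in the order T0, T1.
op1 (invocation 1): nothing precedes it; T0's component alone gives (1, 0)
from VC(op1)=(1, 0), op2 (invoked 3) maxes components and bumps T0 → (2, 0)
from VC(op2)=(2, 0), op5 (invoked 8) maxes components and bumps T1 → (2, 1)
from VC(op2)=(2, 0), op3 (invoked 5) maxes components and bumps T0 → (3, 0)
from VC(op3)=(3, 0), op4 (invoked 7) maxes components and bumps T0 → (4, 0)
from VC(op4)=(4, 0), op6 (invoked 10) maxes components and bumps T0 → (5, 0)
from VC(op6)=(5, 0), op7 (invoked 12) maxes components and bumps T0 → (6, 0)
target: VC(op1) = (1, 0)

(1, 0)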